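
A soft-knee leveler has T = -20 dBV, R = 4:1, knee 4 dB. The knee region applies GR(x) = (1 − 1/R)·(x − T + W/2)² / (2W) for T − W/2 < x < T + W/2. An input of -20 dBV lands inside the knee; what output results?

-20.375 dBV

x − T + W/2 = -20 − (-20) + 2 = 2.
GR = (1 − 1/4) × 2² / 8 = 0.75 × 4 / 8 = 0.375 dB.
Output = -20 − 0.375 = -20.375 dBV.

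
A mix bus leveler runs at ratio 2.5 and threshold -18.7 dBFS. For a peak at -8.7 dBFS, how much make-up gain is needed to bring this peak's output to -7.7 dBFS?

The peak compresses to -18.7 + 10/2.5 = -14.7 dBFS.
To reach -7.7 dBFS requires -7.7 − (-14.7) = 7 dB of make-up.

7 dB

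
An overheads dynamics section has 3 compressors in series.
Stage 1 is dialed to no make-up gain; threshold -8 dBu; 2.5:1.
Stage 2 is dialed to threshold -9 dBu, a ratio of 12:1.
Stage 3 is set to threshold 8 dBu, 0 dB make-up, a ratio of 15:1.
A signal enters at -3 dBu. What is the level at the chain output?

-8.75 dBu

Stage 1: overshoot 5 dB → 5/2.5 = 2 dB → -6 dBu.
Stage 2: -6 dBu is 3 dB over -9 dBu; at 12:1 that becomes 0.25 dB over, giving -8.75 dBu.
Stage 3: -8.75 dBu is at or below the 8 dBu threshold — no compression; output -8.75 dBu.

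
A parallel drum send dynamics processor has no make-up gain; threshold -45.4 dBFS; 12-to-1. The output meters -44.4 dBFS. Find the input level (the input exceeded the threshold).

-33.4 dBFS

That's 1 dB above the -45.4 dBFS threshold.
Undo the ratio: input overshoot = 1 × 12 = 12 dB, giving input = -33.4 dBFS.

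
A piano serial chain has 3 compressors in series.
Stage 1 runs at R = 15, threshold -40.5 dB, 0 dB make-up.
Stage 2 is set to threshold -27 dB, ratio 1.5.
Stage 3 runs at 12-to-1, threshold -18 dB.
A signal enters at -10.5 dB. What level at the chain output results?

-38.5 dB

Stage 1: -10.5 dB is 30 dB over -40.5 dB; at 15:1 that becomes 2 dB over, giving -38.5 dB.
Stage 2: below threshold (-38.5 ≤ -27); passes unchanged; output -38.5 dB.
Stage 3: -38.5 dB is at or below the -18 dB threshold — no compression; output -38.5 dB.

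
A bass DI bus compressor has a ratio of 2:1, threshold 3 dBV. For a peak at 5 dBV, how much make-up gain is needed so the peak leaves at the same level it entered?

1 dB

The peak compresses to 3 + 2/2 = 4 dBV.
To reach 5 dBV requires 5 − 4 = 1 dB of make-up.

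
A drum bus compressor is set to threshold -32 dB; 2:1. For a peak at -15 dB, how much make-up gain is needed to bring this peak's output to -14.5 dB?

9 dB

The peak compresses to -32 + 17/2 = -23.5 dB.
To reach -14.5 dB requires -14.5 − (-23.5) = 9 dB of make-up.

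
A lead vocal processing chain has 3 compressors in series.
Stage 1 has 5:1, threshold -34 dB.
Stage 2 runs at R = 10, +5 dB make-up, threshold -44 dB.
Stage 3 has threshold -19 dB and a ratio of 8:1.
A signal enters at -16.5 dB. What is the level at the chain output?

Stage 1: overshoot 17.5 dB → 17.5/5 = 3.5 dB → -30.5 dB.
Stage 2: -30.5 dB is 13.5 dB over -44 dB; at 10:1 that becomes 1.35 dB over, giving -42.65 dB; +5 dB make-up → -37.65 dB.
Stage 3: -37.65 dB is at or below the -19 dB threshold — no compression; output -37.65 dB.

-37.65 dB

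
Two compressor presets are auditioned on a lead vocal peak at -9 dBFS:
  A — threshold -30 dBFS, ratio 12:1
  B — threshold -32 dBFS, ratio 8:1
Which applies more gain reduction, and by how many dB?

A: GR = 21 − 21/12 = 19.25 dB.
B: GR = 23 − 23/8 = 20.125 dB.
B reduces 0.875 dB more.

B, by 0.875 dB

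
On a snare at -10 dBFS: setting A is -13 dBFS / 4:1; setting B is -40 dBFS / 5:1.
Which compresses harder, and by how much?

A: overshoot 3 dB → output overshoot 0.75 dB → GR 2.25 dB.
B: overshoot 30 dB → output overshoot 6 dB → GR 24 dB.
Difference: 21.75 dB in favour of B.

B, by 21.75 dB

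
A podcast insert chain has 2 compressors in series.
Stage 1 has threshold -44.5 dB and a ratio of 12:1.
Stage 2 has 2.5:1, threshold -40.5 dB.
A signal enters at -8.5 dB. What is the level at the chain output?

-41.5 dB

Stage 1: -8.5 dB is 36 dB over -44.5 dB; at 12:1 that becomes 3 dB over, giving -41.5 dB.
Stage 2: -41.5 dB ≤ -40.5 dB, so stage 2 doesn't engage; output -41.5 dB.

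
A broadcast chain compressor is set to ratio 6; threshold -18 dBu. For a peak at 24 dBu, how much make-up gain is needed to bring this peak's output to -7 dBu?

4 dB

Overshoot 42 dB → 42/6 = 7 dB after compression, so the compressed level is -18 + 7 = -11 dBu.
Make-up = target − compressed = -7 − (-11) = 4 dB.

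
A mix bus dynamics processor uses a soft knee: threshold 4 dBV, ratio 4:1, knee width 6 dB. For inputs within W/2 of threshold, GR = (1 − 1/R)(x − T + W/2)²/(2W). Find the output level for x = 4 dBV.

x − T + W/2 = 4 − 4 + 3 = 3.
GR = (1 − 1/4) × 3² / 12 = 0.75 × 9 / 12 = 0.5625 dB.
Output = 4 − 0.5625 = 3.4375 dBV.

3.4375 dBV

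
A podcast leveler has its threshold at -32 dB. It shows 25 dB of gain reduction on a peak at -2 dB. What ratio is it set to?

Input overshoot = -2 − (-32) = 30 dB.
Output overshoot = 30 − 25 = 5 dB.
Ratio = input overshoot / output overshoot = 30 / 5 = 6.

6:1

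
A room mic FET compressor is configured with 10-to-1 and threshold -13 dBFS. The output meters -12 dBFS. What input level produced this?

-3 dBFS

Post-compression overshoot = -12 − (-13) = 1 dB.
Input overshoot = R × output overshoot = 10 dB → input = -13 + 10 = -3 dBFS.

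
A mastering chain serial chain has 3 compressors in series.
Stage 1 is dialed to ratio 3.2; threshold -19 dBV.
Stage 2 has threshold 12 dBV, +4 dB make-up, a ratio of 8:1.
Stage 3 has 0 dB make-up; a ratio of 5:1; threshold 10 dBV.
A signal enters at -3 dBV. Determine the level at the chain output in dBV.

-10 dBV

Stage 1: 16 dB above -19 dBV, reduced 3.2:1 to 5 dB above → -14 dBV.
Stage 2: -14 dBV ≤ 12 dBV, so stage 2 doesn't engage; make-up brings it to -10 dBV.
Stage 3: -10 dBV ≤ 10 dBV, so stage 3 doesn't engage; output -10 dBV.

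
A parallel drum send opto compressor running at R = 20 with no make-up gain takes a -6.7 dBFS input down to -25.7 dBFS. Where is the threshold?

-26.7 dBFS

Input is 20 dB above T (since output overshoot × R = input overshoot: (-25.7 − T)·20 = -6.7 − T gives T = -26.7 dBFS).
Check: -26.7 + (-6.7 − (-26.7))/20 = -26.7 + 1 = -25.7 dBFS. ✓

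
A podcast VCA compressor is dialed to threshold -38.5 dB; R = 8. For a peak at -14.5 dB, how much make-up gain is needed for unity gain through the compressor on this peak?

21 dB

The peak compresses to -38.5 + 24/8 = -35.5 dB.
To reach -14.5 dB requires -14.5 − (-35.5) = 21 dB of make-up.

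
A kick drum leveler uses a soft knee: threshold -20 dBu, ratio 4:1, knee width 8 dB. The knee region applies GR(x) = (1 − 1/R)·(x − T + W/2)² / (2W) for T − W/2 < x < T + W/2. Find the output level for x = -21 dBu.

-21.421875 dBu

x − T + W/2 = -21 − (-20) + 4 = 3.
GR = (1 − 1/4) × 3² / 16 = 0.75 × 9 / 16 = 0.421875 dB.
Output = -21 − 0.421875 = -21.421875 dBu.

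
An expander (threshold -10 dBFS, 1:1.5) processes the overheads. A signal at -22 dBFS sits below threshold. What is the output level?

-28 dBFS

Undershoot = (-10) − (-22) = 12 dB.
At 1:1.5, that expands to 18 dB under threshold.
Output = -10 − 18 = -28 dBFS.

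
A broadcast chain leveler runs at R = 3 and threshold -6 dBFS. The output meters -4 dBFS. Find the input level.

Post-compression overshoot = -4 − (-6) = 2 dB.
Before 3:1 compression the overshoot was 2 × 3 = 6 dB, so input = -6 + 6 = 0 dBFS.

0 dBFS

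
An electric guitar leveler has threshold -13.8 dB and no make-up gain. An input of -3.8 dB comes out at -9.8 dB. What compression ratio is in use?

2.5:1

Input overshoot = -3.8 − (-13.8) = 10 dB; output overshoot = -9.8 − (-13.8) = 4 dB.
Ratio = 10 / 4 = 2.5.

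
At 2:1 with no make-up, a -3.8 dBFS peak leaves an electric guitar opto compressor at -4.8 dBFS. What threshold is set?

Gain reduction = -3.8 − (-4.8) = 1 dB; output overshoot = GR / (R − 1) = 1 / 1 = 1 dB.
Threshold = output − output overshoot = -4.8 − 1 = -5.8 dBFS.

-5.8 dBFS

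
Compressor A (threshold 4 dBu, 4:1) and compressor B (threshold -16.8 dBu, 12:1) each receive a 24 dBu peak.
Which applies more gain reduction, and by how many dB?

B, by 22.4 dB

A: overshoot 20 dB → output overshoot 5 dB → GR 15 dB.
B: overshoot 40.8 dB → output overshoot 3.4 dB → GR 37.4 dB.
B applies 22.4 dB more gain reduction.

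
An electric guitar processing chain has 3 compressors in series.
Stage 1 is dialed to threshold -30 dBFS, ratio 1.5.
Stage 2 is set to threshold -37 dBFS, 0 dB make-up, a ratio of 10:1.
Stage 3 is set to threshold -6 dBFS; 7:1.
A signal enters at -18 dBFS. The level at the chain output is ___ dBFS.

Stage 1: overshoot 12 dB → 12/1.5 = 8 dB → -22 dBFS.
Stage 2: overshoot 15 dB → 15/10 = 1.5 dB → -35.5 dBFS.
Stage 3: below threshold (-35.5 ≤ -6); passes unchanged; output -35.5 dBFS.

-35.5 dBFS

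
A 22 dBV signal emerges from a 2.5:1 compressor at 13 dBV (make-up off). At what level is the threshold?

7 dBV

Input is 15 dB above T (since output overshoot × R = input overshoot: (13 − T)·2.5 = 22 − T gives T = 7 dBV).
Check: 7 + (22 − 7)/2.5 = 7 + 6 = 13 dBV. ✓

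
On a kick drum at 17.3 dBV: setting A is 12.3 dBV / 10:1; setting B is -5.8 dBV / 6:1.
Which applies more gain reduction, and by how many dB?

A: GR = 5 − 5/10 = 4.5 dB.
B: GR = 23.1 − 23.1/6 = 19.25 dB.
Difference: 14.75 dB in favour of B.

B, by 14.75 dB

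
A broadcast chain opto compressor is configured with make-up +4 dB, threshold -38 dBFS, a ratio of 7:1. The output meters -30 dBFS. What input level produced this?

-10 dBFS

Before make-up, the level was -30 − 4 = -34 dBFS.
The compressed level sits -34 − (-38) = 4 dB over threshold.
Before 7:1 compression the overshoot was 4 × 7 = 28 dB, so input = -38 + 28 = -10 dBFS.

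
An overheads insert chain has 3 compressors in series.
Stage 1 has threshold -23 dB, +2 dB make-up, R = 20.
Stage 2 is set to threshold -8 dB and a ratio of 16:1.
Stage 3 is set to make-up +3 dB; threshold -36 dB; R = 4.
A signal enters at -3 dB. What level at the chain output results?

Stage 1: -3 dB is 20 dB over -23 dB; at 20:1 that becomes 1 dB over, giving -22 dB; +2 dB make-up → -20 dB.
Stage 2: -20 dB is at or below the -8 dB threshold — no compression; output -20 dB.
Stage 3: 16 dB above -36 dB, reduced 4:1 to 4 dB above → -32 dB; +3 dB make-up → -29 dB.

-29 dB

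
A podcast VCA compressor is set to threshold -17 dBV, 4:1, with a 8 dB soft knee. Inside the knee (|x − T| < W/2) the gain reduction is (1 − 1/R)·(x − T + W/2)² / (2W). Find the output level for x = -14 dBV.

-16.296875 dBV

x − T + W/2 = -14 − (-17) + 4 = 7.
GR = (1 − 1/4) × 7² / 16 = 0.75 × 49 / 16 = 2.296875 dB.
Output = -14 − 2.296875 = -16.296875 dBV.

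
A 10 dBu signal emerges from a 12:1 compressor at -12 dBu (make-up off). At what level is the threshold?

-14 dBu

Input is 24 dB above T (since output overshoot × R = input overshoot: (-12 − T)·12 = 10 − T gives T = -14 dBu).
Check: -14 + (10 − (-14))/12 = -14 + 2 = -12 dBu. ✓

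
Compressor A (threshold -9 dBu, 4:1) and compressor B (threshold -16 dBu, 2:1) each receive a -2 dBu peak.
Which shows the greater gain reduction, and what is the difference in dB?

B, by 1.75 dB

A: overshoot 7 dB → output overshoot 1.75 dB → GR 5.25 dB.
B: overshoot 14 dB → output overshoot 7 dB → GR 7 dB.
B reduces 1.75 dB more.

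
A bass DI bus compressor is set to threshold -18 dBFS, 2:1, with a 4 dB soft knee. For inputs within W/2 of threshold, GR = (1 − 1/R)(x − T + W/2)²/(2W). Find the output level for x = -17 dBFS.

x − T + W/2 = -17 − (-18) + 2 = 3.
GR = (1 − 1/2) × 3² / 8 = 0.5 × 9 / 8 = 0.5625 dB.
Output = -17 − 0.5625 = -17.5625 dBFS.

-17.5625 dBFS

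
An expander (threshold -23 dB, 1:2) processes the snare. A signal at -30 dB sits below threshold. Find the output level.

-37 dB

The input is 7 dB below the -23 dB threshold.
A 1:2 expander multiplies undershoot by 2: 7 × 2 = 14 dB below threshold.
Output = -23 − 14 = -37 dB.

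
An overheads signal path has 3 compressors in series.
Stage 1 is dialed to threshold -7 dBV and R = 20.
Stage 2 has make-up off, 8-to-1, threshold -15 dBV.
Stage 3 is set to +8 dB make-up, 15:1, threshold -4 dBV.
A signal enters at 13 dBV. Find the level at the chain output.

Stage 1: 20 dB above -7 dBV, reduced 20:1 to 1 dB above → -6 dBV.
Stage 2: 9 dB above -15 dBV, reduced 8:1 to 1.125 dB above → -13.875 dBV.
Stage 3: -13.875 dBV ≤ -4 dBV, so stage 3 doesn't engage; make-up brings it to -5.875 dBV.

-5.875 dBV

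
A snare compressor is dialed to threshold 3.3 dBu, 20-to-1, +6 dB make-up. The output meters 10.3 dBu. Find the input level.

23.3 dBu

Before make-up, the level was 10.3 − 6 = 4.3 dBu.
That's 1 dB above the 3.3 dBu threshold.
Undo the ratio: input overshoot = 1 × 20 = 20 dB, giving input = 23.3 dBu.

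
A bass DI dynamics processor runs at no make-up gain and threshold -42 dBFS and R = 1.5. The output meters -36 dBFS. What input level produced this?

That's 6 dB above the -42 dBFS threshold.
Input overshoot = R × output overshoot = 9 dB → input = -42 + 9 = -33 dBFS.

-33 dBFS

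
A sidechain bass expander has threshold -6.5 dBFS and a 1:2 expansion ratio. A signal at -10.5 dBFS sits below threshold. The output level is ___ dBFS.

-14.5 dBFS

The input is 4 dB below the -6.5 dBFS threshold.
A 1:2 expander multiplies undershoot by 2: 4 × 2 = 8 dB below threshold.
Output = -6.5 − 8 = -14.5 dBFS.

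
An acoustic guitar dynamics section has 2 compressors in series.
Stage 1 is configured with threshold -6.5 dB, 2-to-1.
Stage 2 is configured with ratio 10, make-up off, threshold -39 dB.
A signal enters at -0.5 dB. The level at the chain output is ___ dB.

Stage 1: 6 dB above -6.5 dB, reduced 2:1 to 3 dB above → -3.5 dB.
Stage 2: 35.5 dB above -39 dB, reduced 10:1 to 3.55 dB above → -35.45 dB.

-35.45 dB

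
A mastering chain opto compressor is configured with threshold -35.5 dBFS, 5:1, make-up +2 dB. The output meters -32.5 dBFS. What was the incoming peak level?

Remove make-up: -32.5 − 2 = -34.5 dBFS.
Post-compression overshoot = -34.5 − (-35.5) = 1 dB.
Before 5:1 compression the overshoot was 1 × 5 = 5 dB, so input = -35.5 + 5 = -30.5 dBFS.

-30.5 dBFS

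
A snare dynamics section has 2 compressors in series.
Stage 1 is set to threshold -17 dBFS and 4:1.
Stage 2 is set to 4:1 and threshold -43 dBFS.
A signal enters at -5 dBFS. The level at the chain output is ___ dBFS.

-35.75 dBFS

Stage 1: -5 dBFS is 12 dB over -17 dBFS; at 4:1 that becomes 3 dB over, giving -14 dBFS.
Stage 2: overshoot 29 dB → 29/4 = 7.25 dB → -35.75 dBFS.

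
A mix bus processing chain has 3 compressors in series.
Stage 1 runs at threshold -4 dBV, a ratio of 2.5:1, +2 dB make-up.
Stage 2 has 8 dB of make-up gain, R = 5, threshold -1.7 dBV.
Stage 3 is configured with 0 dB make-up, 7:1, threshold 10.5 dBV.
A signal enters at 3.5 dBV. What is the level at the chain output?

6.84 dBV

Stage 1: overshoot 7.5 dB → 7.5/2.5 = 3 dB → -1 dBV; +2 dB make-up → 1 dBV.
Stage 2: 2.7 dB above -1.7 dBV, reduced 5:1 to 0.54 dB above → -1.16 dBV; +8 dB make-up → 6.84 dBV.
Stage 3: 6.84 dBV is at or below the 10.5 dBV threshold — no compression; output 6.84 dBV.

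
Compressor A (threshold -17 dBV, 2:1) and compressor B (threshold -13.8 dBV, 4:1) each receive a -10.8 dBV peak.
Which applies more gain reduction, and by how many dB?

A, by 0.85 dB

A: GR = 6.2 − 6.2/2 = 3.1 dB.
B: GR = 3 − 3/4 = 2.25 dB.
Difference: 0.85 dB in favour of A.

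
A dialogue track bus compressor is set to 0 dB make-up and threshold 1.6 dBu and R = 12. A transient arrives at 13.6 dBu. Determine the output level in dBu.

2.6 dBu

13.6 dBu sits 12 dB over threshold.
The 12 dB excess becomes 1 dB after 12:1 reduction.
Output = 1.6 + 1 = 2.6 dBu.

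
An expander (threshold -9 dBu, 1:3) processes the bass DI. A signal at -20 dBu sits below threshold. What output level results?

The input is 11 dB below the -9 dBu threshold.
A 1:3 expander multiplies undershoot by 3: 11 × 3 = 33 dB below threshold.
Output = -9 − 33 = -42 dBu.

-42 dBu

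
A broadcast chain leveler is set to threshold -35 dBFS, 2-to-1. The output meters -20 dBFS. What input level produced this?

-5 dBFS

That's 15 dB above the -35 dBFS threshold.
Undo the ratio: input overshoot = 15 × 2 = 30 dB, giving input = -5 dBFS.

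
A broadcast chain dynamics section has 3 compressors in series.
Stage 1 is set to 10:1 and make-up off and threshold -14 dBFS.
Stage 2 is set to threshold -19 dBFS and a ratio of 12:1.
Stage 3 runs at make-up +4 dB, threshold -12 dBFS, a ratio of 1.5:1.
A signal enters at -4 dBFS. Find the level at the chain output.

-14.5 dBFS

Stage 1: overshoot 10 dB → 10/10 = 1 dB → -13 dBFS.
Stage 2: overshoot 6 dB → 6/12 = 0.5 dB → -18.5 dBFS.
Stage 3: -18.5 dBFS is at or below the -12 dBFS threshold — no compression; make-up brings it to -14.5 dBFS.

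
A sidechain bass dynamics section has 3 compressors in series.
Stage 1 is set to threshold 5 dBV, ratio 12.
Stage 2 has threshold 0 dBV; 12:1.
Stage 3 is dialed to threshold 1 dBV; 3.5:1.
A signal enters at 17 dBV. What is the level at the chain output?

0.5 dBV

Stage 1: 12 dB above 5 dBV, reduced 12:1 to 1 dB above → 6 dBV.
Stage 2: 6 dB above 0 dBV, reduced 12:1 to 0.5 dB above → 0.5 dBV.
Stage 3: 0.5 dBV ≤ 1 dBV, so stage 3 doesn't engage; output 0.5 dBV.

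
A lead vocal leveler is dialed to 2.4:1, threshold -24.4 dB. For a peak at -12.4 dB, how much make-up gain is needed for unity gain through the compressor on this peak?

The peak compresses to -24.4 + 12/2.4 = -19.4 dB.
To reach -12.4 dB requires -12.4 − (-19.4) = 7 dB of make-up.

7 dB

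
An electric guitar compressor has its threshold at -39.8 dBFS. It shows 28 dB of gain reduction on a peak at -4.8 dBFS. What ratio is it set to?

5:1

Input overshoot = -4.8 − (-39.8) = 35 dB.
Output overshoot = 35 − 28 = 7 dB.
Ratio = input overshoot / output overshoot = 35 / 7 = 5.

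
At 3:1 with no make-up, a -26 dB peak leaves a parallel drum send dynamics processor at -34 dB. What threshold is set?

-38 dB

Let T be the threshold. Output overshoot = (input overshoot)/R, so -34 − T = (-26 − T)/3.
3·(-34 − T) = -26 − T → 2·T = -102 − (-26) = -76.
T = -76/2 = -38 dB.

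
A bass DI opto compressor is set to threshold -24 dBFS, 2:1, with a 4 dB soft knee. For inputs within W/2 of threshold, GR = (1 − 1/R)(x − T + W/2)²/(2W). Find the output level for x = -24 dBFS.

-24.25 dBFS

x − T + W/2 = -24 − (-24) + 2 = 2.
GR = (1 − 1/2) × 2² / 8 = 0.5 × 4 / 8 = 0.25 dB.
Output = -24 − 0.25 = -24.25 dBFS.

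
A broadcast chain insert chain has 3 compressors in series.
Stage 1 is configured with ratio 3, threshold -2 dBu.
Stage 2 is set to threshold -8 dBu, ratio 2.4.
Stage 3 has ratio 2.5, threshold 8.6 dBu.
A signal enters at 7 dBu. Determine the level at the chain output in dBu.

-4.25 dBu

Stage 1: 9 dB above -2 dBu, reduced 3:1 to 3 dB above → 1 dBu.
Stage 2: 1 dBu is 9 dB over -8 dBu; at 2.4:1 that becomes 3.75 dB over, giving -4.25 dBu.
Stage 3: -4.25 dBu ≤ 8.6 dBu, so stage 3 doesn't engage; output -4.25 dBu.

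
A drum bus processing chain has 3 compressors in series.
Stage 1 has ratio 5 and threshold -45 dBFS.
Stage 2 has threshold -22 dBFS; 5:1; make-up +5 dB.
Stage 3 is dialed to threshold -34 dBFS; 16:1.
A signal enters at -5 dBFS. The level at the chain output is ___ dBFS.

-33.875 dBFS

Stage 1: -5 dBFS is 40 dB over -45 dBFS; at 5:1 that becomes 8 dB over, giving -37 dBFS.
Stage 2: -37 dBFS is at or below the -22 dBFS threshold — no compression; make-up brings it to -32 dBFS.
Stage 3: -32 dBFS is 2 dB over -34 dBFS; at 16:1 that becomes 0.125 dB over, giving -33.875 dBFS.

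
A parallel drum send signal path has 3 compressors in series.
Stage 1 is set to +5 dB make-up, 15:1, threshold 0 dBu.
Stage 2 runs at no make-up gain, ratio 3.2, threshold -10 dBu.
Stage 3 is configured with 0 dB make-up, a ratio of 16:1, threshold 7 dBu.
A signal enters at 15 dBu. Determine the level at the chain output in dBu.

-5 dBu

Stage 1: 15 dBu is 15 dB over 0 dBu; at 15:1 that becomes 1 dB over, giving 1 dBu; +5 dB make-up → 6 dBu.
Stage 2: 16 dB above -10 dBu, reduced 3.2:1 to 5 dB above → -5 dBu.
Stage 3: -5 dBu is at or below the 7 dBu threshold — no compression; output -5 dBu.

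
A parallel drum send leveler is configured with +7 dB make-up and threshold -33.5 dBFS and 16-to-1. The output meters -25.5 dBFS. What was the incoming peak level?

-17.5 dBFS

Before make-up, the level was -25.5 − 7 = -32.5 dBFS.
The compressed level sits -32.5 − (-33.5) = 1 dB over threshold.
Undo the ratio: input overshoot = 1 × 16 = 16 dB, giving input = -17.5 dBFS.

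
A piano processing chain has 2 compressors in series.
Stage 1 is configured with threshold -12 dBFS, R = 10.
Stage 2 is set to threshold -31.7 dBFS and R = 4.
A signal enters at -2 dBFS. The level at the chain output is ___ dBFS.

-26.525 dBFS

Stage 1: 10 dB above -12 dBFS, reduced 10:1 to 1 dB above → -11 dBFS.
Stage 2: overshoot 20.7 dB → 20.7/4 = 5.175 dB → -26.525 dBFS.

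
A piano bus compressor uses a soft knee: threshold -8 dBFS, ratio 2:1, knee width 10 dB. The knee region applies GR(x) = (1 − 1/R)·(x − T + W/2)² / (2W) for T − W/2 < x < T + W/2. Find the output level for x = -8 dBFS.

-8.625 dBFS

x − T + W/2 = -8 − (-8) + 5 = 5.
GR = (1 − 1/2) × 5² / 20 = 0.5 × 25 / 20 = 0.625 dB.
Output = -8 − 0.625 = -8.625 dBFS.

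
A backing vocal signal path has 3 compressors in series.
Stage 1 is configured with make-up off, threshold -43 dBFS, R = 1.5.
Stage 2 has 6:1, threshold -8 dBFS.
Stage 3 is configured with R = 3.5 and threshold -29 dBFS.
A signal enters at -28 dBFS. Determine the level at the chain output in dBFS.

Stage 1: -28 dBFS is 15 dB over -43 dBFS; at 1.5:1 that becomes 10 dB over, giving -33 dBFS.
Stage 2: below threshold (-33 ≤ -8); passes unchanged; output -33 dBFS.
Stage 3: -33 dBFS is at or below the -29 dBFS threshold — no compression; output -33 dBFS.

-33 dBFS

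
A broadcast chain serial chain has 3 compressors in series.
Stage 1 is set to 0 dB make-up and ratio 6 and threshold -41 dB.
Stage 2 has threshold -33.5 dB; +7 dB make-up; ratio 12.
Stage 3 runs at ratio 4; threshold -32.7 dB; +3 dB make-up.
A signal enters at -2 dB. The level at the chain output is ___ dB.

-28.4 dB

Stage 1: -2 dB is 39 dB over -41 dB; at 6:1 that becomes 6.5 dB over, giving -34.5 dB.
Stage 2: -34.5 dB is at or below the -33.5 dB threshold — no compression; make-up brings it to -27.5 dB.
Stage 3: overshoot 5.2 dB → 5.2/4 = 1.3 dB → -31.4 dB; +3 dB make-up → -28.4 dB.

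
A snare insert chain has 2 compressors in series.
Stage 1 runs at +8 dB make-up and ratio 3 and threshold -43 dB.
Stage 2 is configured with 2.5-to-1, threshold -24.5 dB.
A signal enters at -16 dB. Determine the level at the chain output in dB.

Stage 1: -16 dB is 27 dB over -43 dB; at 3:1 that becomes 9 dB over, giving -34 dB; +8 dB make-up → -26 dB.
Stage 2: below threshold (-26 ≤ -24.5); passes unchanged; output -26 dB.

-26 dB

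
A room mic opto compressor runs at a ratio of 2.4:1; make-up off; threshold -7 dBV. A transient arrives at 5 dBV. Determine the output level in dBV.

-2 dBV

The input is 12 dB above the -7 dBV threshold.
2.4:1 compression reduces that to 12/2.4 = 5 dB over.
Output = -7 + 5 = -2 dBV.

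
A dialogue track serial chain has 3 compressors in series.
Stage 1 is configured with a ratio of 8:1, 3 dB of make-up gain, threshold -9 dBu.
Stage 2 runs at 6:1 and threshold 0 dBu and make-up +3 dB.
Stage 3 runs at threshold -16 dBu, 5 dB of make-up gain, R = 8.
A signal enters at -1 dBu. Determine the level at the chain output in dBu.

-9.25 dBu

Stage 1: overshoot 8 dB → 8/8 = 1 dB → -8 dBu; +3 dB make-up → -5 dBu.
Stage 2: -5 dBu ≤ 0 dBu, so stage 2 doesn't engage; make-up brings it to -2 dBu.
Stage 3: 14 dB above -16 dBu, reduced 8:1 to 1.75 dB above → -14.25 dBu; +5 dB make-up → -9.25 dBu.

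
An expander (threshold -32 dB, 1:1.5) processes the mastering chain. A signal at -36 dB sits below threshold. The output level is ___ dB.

-38 dB

The input is 4 dB below the -32 dB threshold.
A 1:1.5 expander multiplies undershoot by 1.5: 4 × 1.5 = 6 dB below threshold.
Output = -32 − 6 = -38 dB.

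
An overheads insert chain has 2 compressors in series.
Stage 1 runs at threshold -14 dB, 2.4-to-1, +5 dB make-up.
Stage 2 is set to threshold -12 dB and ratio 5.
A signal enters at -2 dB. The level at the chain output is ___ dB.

-10.4 dB

Stage 1: -2 dB is 12 dB over -14 dB; at 2.4:1 that becomes 5 dB over, giving -9 dB; +5 dB make-up → -4 dB.
Stage 2: -4 dB is 8 dB over -12 dB; at 5:1 that becomes 1.6 dB over, giving -10.4 dB.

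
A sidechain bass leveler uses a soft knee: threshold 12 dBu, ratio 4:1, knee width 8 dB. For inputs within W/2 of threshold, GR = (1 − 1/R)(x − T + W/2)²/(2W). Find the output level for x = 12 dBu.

11.25 dBu

x − T + W/2 = 12 − 12 + 4 = 4.
GR = (1 − 1/4) × 4² / 16 = 0.75 × 16 / 16 = 0.75 dB.
Output = 12 − 0.75 = 11.25 dBu.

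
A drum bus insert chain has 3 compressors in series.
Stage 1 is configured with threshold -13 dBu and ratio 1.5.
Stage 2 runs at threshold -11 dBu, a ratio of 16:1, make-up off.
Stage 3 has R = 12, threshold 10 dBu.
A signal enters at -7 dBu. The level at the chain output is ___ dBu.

Stage 1: -7 dBu is 6 dB over -13 dBu; at 1.5:1 that becomes 4 dB over, giving -9 dBu.
Stage 2: -9 dBu is 2 dB over -11 dBu; at 16:1 that becomes 0.125 dB over, giving -10.875 dBu.
Stage 3: -10.875 dBu is at or below the 10 dBu threshold — no compression; output -10.875 dBu.

-10.875 dBu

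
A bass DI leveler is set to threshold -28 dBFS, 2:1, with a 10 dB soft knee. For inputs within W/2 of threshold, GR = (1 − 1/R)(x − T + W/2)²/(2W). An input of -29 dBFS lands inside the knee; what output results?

-29.4 dBFS

x − T + W/2 = -29 − (-28) + 5 = 4.
GR = (1 − 1/2) × 4² / 20 = 0.5 × 16 / 20 = 0.4 dB.
Output = -29 − 0.4 = -29.4 dBFS.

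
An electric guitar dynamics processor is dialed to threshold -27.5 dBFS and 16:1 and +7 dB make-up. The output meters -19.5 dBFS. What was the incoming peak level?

Remove make-up: -19.5 − 7 = -26.5 dBFS.
The compressed level sits -26.5 − (-27.5) = 1 dB over threshold.
Input overshoot = R × output overshoot = 16 dB → input = -27.5 + 16 = -11.5 dBFS.

-11.5 dBFS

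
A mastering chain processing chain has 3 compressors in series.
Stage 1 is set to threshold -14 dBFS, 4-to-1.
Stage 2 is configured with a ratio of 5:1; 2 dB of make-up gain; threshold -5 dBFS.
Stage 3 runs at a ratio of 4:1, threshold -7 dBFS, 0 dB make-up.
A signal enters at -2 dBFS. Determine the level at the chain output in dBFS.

-9 dBFS

Stage 1: -2 dBFS is 12 dB over -14 dBFS; at 4:1 that becomes 3 dB over, giving -11 dBFS.
Stage 2: -11 dBFS is at or below the -5 dBFS threshold — no compression; make-up brings it to -9 dBFS.
Stage 3: below threshold (-9 ≤ -7); passes unchanged; output -9 dBFS.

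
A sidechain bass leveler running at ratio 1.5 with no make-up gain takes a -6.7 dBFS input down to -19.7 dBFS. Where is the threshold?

Let T be the threshold. Output overshoot = (input overshoot)/R, so -19.7 − T = (-6.7 − T)/1.5.
1.5·(-19.7 − T) = -6.7 − T → 0.5·T = -29.55 − (-6.7) = -22.85.
T = -22.85/0.5 = -45.7 dBFS.

-45.7 dBFS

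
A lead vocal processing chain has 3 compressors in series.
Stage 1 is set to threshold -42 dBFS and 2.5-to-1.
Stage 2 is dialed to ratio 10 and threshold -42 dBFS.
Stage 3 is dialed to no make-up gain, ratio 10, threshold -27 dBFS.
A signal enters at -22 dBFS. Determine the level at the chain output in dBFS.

-41.2 dBFS

Stage 1: overshoot 20 dB → 20/2.5 = 8 dB → -34 dBFS.
Stage 2: overshoot 8 dB → 8/10 = 0.8 dB → -41.2 dBFS.
Stage 3: below threshold (-41.2 ≤ -27); passes unchanged; output -41.2 dBFS.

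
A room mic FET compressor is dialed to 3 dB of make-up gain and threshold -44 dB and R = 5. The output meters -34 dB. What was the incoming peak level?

Remove make-up: -34 − 3 = -37 dB.
The compressed level sits -37 − (-44) = 7 dB over threshold.
Undo the ratio: input overshoot = 7 × 5 = 35 dB, giving input = -9 dB.

-9 dB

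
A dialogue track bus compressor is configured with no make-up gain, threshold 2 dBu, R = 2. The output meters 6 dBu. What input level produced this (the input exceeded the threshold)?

10 dBu

The compressed level sits 6 − 2 = 4 dB over threshold.
Before 2:1 compression the overshoot was 4 × 2 = 8 dB, so input = 2 + 8 = 10 dBu.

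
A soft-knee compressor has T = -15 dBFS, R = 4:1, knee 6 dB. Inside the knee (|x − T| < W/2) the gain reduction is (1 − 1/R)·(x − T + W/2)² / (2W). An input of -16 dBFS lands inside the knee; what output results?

-16.25 dBFS

x − T + W/2 = -16 − (-15) + 3 = 2.
GR = (1 − 1/4) × 2² / 12 = 0.75 × 4 / 12 = 0.25 dB.
Output = -16 − 0.25 = -16.25 dBFS.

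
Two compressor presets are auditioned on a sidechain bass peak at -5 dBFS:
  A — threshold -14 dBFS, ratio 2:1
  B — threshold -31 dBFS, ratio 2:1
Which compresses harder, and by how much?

B, by 8.5 dB

A: 9 dB over, compressed to 4.5 dB over, so 4.5 dB of GR.
B: 26 dB over, compressed to 13 dB over, so 13 dB of GR.
Difference: 8.5 dB in favour of B.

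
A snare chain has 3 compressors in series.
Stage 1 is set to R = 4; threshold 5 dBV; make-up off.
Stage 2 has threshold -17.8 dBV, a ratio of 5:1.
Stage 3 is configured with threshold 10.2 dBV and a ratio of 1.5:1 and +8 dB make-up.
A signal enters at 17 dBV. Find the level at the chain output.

-4.64 dBV

Stage 1: overshoot 12 dB → 12/4 = 3 dB → 8 dBV.
Stage 2: 8 dBV is 25.8 dB over -17.8 dBV; at 5:1 that becomes 5.16 dB over, giving -12.64 dBV.
Stage 3: -12.64 dBV is at or below the 10.2 dBV threshold — no compression; make-up brings it to -4.64 dBV.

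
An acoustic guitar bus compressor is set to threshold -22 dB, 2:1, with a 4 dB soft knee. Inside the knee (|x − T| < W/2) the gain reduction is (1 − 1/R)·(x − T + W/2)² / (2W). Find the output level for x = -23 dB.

x − T + W/2 = -23 − (-22) + 2 = 1.
GR = (1 − 1/2) × 1² / 8 = 0.5 × 1 / 8 = 0.0625 dB.
Output = -23 − 0.0625 = -23.0625 dB.

-23.0625 dB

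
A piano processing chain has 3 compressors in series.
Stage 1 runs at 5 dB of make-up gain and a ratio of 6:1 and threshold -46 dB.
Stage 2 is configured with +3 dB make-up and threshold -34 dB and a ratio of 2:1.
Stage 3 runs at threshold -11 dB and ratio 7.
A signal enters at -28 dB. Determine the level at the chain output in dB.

Stage 1: 18 dB above -46 dB, reduced 6:1 to 3 dB above → -43 dB; +5 dB make-up → -38 dB.
Stage 2: below threshold (-38 ≤ -34); passes unchanged; make-up brings it to -35 dB.
Stage 3: -35 dB ≤ -11 dB, so stage 3 doesn't engage; output -35 dB.

-35 dB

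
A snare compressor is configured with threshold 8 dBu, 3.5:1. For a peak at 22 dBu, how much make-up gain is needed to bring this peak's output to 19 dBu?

Without make-up, output = threshold + overshoot/3.5 = 8 + 4 = 12 dBu.
Gap to target: 7 dB.

7 dB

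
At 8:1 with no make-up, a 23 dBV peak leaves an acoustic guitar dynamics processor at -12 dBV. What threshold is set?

Gain reduction = 23 − (-12) = 35 dB; output overshoot = GR / (R − 1) = 35 / 7 = 5 dB.
Threshold = output − output overshoot = -12 − 5 = -17 dBV.

-17 dBV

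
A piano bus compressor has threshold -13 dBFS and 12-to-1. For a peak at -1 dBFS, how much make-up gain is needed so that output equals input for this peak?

11 dB

Overshoot 12 dB → 12/12 = 1 dB after compression, so the compressed level is -13 + 1 = -12 dBFS.
Make-up = target − compressed = -1 − (-12) = 11 dB.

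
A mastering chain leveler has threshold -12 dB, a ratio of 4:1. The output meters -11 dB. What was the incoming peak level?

The compressed level sits -11 − (-12) = 1 dB over threshold.
Undo the ratio: input overshoot = 1 × 4 = 4 dB, giving input = -8 dB.

-8 dB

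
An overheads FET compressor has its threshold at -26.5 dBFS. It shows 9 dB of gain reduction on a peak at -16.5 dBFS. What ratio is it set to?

10:1

Input overshoot = -16.5 − (-26.5) = 10 dB.
Output overshoot = 10 − 9 = 1 dB.
Ratio = input overshoot / output overshoot = 10 / 1 = 10.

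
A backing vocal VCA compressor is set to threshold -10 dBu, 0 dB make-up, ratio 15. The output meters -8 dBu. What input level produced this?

The compressed level sits -8 − (-10) = 2 dB over threshold.
Before 15:1 compression the overshoot was 2 × 15 = 30 dB, so input = -10 + 30 = 20 dBu.

20 dBu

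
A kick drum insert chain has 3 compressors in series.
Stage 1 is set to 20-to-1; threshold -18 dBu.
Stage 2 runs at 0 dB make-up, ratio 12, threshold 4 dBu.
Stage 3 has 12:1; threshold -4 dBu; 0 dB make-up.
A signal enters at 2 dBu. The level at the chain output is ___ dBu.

Stage 1: 20 dB above -18 dBu, reduced 20:1 to 1 dB above → -17 dBu.
Stage 2: -17 dBu ≤ 4 dBu, so stage 2 doesn't engage; output -17 dBu.
Stage 3: -17 dBu ≤ -4 dBu, so stage 3 doesn't engage; output -17 dBu.

-17 dBu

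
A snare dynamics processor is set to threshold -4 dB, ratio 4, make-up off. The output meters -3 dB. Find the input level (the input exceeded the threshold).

0 dB

Post-compression overshoot = -3 − (-4) = 1 dB.
Input overshoot = R × output overshoot = 4 dB → input = -4 + 4 = 0 dB.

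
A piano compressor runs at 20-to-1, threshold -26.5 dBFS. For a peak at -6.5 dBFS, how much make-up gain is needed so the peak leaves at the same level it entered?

19 dB

Overshoot 20 dB → 20/20 = 1 dB after compression, so the compressed level is -26.5 + 1 = -25.5 dBFS.
Make-up = target − compressed = -6.5 − (-25.5) = 19 dB.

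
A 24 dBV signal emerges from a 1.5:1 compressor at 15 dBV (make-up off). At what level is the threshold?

Gain reduction = 24 − 15 = 9 dB; output overshoot = GR / (R − 1) = 9 / 0.5 = 18 dB.
Threshold = output − output overshoot = 15 − 18 = -3 dBV.

-3 dBV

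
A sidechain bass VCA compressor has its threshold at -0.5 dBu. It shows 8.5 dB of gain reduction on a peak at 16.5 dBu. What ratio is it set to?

Input overshoot = 16.5 − (-0.5) = 17 dB.
Output overshoot = 17 − 8.5 = 8.5 dB.
Ratio = input overshoot / output overshoot = 17 / 8.5 = 2.

2:1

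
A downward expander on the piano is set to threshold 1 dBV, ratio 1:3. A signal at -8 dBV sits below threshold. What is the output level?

The input is 9 dB below the 1 dBV threshold.
A 1:3 expander multiplies undershoot by 3: 9 × 3 = 27 dB below threshold.
Output = 1 − 27 = -26 dBV.

-26 dBV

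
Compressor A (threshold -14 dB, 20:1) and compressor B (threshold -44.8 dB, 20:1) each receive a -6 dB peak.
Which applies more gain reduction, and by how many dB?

B, by 29.26 dB

A: overshoot 8 dB → output overshoot 0.4 dB → GR 7.6 dB.
B: overshoot 38.8 dB → output overshoot 1.94 dB → GR 36.86 dB.
Difference: 29.26 dB in favour of B.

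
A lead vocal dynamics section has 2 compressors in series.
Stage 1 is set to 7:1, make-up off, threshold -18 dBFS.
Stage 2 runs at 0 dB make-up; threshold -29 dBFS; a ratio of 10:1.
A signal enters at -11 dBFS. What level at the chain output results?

-27.8 dBFS

Stage 1: 7 dB above -18 dBFS, reduced 7:1 to 1 dB above → -17 dBFS.
Stage 2: -17 dBFS is 12 dB over -29 dBFS; at 10:1 that becomes 1.2 dB over, giving -27.8 dBFS.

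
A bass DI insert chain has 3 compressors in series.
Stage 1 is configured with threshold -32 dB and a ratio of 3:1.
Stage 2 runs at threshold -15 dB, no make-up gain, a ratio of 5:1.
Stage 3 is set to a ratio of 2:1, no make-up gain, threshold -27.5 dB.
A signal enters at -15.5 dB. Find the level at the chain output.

-27 dB

Stage 1: overshoot 16.5 dB → 16.5/3 = 5.5 dB → -26.5 dB.
Stage 2: -26.5 dB ≤ -15 dB, so stage 2 doesn't engage; output -26.5 dB.
Stage 3: -26.5 dB is 1 dB over -27.5 dB; at 2:1 that becomes 0.5 dB over, giving -27 dB.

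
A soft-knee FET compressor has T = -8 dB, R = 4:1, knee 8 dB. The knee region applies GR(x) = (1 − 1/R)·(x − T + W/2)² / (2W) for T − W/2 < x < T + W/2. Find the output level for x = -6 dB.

-7.6875 dB

x − T + W/2 = -6 − (-8) + 4 = 6.
GR = (1 − 1/4) × 6² / 16 = 0.75 × 36 / 16 = 1.6875 dB.
Output = -6 − 1.6875 = -7.6875 dB.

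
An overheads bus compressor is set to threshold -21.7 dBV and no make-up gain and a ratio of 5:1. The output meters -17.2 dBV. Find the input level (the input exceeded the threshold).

0.8 dBV

The compressed level sits -17.2 − (-21.7) = 4.5 dB over threshold.
Undo the ratio: input overshoot = 4.5 × 5 = 22.5 dB, giving input = 0.8 dBV.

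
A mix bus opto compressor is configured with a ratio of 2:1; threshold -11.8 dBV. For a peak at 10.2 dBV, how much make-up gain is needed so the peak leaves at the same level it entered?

Without make-up, output = threshold + overshoot/2 = -11.8 + 11 = -0.8 dBV.
Gap to target: 11 dB.

11 dB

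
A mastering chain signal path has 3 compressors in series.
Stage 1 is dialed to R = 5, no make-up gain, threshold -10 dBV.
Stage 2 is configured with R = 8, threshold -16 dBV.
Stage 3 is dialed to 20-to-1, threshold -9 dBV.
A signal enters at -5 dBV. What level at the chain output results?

Stage 1: -5 dBV is 5 dB over -10 dBV; at 5:1 that becomes 1 dB over, giving -9 dBV.
Stage 2: 7 dB above -16 dBV, reduced 8:1 to 0.875 dB above → -15.125 dBV.
Stage 3: below threshold (-15.125 ≤ -9); passes unchanged; output -15.125 dBV.

-15.125 dBV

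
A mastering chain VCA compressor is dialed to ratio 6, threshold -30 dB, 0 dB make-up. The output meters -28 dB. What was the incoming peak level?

That's 2 dB above the -30 dB threshold.
Undo the ratio: input overshoot = 2 × 6 = 12 dB, giving input = -18 dB.

-18 dB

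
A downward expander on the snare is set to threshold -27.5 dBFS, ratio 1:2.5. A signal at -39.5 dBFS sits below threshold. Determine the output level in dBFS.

The input is 12 dB below the -27.5 dBFS threshold.
A 1:2.5 expander multiplies undershoot by 2.5: 12 × 2.5 = 30 dB below threshold.
Output = -27.5 − 30 = -57.5 dBFS.

-57.5 dBFS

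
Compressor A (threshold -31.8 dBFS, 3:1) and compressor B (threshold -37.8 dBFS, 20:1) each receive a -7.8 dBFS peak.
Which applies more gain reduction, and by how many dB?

A: overshoot 24 dB → output overshoot 8 dB → GR 16 dB.
B: overshoot 30 dB → output overshoot 1.5 dB → GR 28.5 dB.
B reduces 12.5 dB more.

B, by 12.5 dB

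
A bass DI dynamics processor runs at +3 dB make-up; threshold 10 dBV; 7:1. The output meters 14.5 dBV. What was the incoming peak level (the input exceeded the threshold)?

20.5 dBV

Remove make-up: 14.5 − 3 = 11.5 dBV.
The compressed level sits 11.5 − 10 = 1.5 dB over threshold.
Input overshoot = R × output overshoot = 10.5 dB → input = 10 + 10.5 = 20.5 dBV.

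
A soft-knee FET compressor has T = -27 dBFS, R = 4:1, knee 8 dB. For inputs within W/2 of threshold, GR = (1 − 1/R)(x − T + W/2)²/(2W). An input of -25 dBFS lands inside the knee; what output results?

-26.6875 dBFS

x − T + W/2 = -25 − (-27) + 4 = 6.
GR = (1 − 1/4) × 6² / 16 = 0.75 × 36 / 16 = 1.6875 dB.
Output = -25 − 1.6875 = -26.6875 dBFS.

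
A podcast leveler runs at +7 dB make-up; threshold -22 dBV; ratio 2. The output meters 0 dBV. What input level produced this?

Stripping the +7 dB make-up gives -7 dBV at the gain stage.
The compressed level sits -7 − (-22) = 15 dB over threshold.
Undo the ratio: input overshoot = 15 × 2 = 30 dB, giving input = 8 dBV.

8 dBV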